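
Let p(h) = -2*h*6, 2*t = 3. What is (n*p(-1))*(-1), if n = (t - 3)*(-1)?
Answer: -18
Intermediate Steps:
t = 3/2 (t = (½)*3 = 3/2 ≈ 1.5000)
p(h) = -12*h
n = 3/2 (n = (3/2 - 3)*(-1) = -3/2*(-1) = 3/2 ≈ 1.5000)
(n*p(-1))*(-1) = (3*(-12*(-1))/2)*(-1) = ((3/2)*12)*(-1) = 18*(-1) = -18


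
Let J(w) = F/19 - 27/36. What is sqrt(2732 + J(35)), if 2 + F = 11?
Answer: sqrt(3944609)/38 ≈ 52.266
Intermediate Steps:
F = 9 (F = -2 + 11 = 9)
J(w) = -21/76 (J(w) = 9/19 - 27/36 = 9*(1/19) - 27*1/36 = 9/19 - 3/4 = -21/76)
sqrt(2732 + J(35)) = sqrt(2732 - 21/76) = sqrt(207611/76) = sqrt(3944609)/38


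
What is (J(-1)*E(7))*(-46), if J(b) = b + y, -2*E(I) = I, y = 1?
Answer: 0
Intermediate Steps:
E(I) = -I/2
J(b) = 1 + b (J(b) = b + 1 = 1 + b)
(J(-1)*E(7))*(-46) = ((1 - 1)*(-½*7))*(-46) = (0*(-7/2))*(-46) = 0*(-46) = 0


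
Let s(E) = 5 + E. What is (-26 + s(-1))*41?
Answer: -902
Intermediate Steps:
(-26 + s(-1))*41 = (-26 + (5 - 1))*41 = (-26 + 4)*41 = -22*41 = -902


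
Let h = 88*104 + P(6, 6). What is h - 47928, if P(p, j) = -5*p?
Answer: -38806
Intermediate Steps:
h = 9122 (h = 88*104 - 5*6 = 9152 - 30 = 9122)
h - 47928 = 9122 - 47928 = -38806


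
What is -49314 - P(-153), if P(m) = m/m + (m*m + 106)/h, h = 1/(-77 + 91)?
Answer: -378525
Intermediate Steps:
h = 1/14 ≈ 0.071429
P(m) = 1485 + 14*m**2 (P(m) = m/m + (m*m + 106)/(1/14) = 1 + (m**2 + 106)*14 = 1 + (106 + m**2)*14 = 1 + (1484 + 14*m**2) = 1485 + 14*m**2)
-49314 - P(-153) = -49314 - (1485 + 14*(-153)**2) = -49314 - (1485 + 14*23409) = -49314 - (1485 + 327726) = -49314 - 1*329211 = -49314 - 329211 = -378525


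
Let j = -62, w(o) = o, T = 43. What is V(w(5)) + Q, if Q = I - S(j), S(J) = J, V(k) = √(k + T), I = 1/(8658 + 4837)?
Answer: 836691/13495 + 4*√3 ≈ 68.928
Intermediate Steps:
I = 1/13495 ≈ 7.4101e-5
V(k) = √(43 + k) (V(k) = √(k + 43) = √(43 + k))
Q = 836691/13495 (Q = 1/13495 - 1*(-62) = 1/13495 + 62 = 836691/13495 ≈ 62.000)
V(w(5)) + Q = √(43 + 5) + 836691/13495 = √48 + 836691/13495 = 4*√3 + 836691/13495 = 836691/13495 + 4*√3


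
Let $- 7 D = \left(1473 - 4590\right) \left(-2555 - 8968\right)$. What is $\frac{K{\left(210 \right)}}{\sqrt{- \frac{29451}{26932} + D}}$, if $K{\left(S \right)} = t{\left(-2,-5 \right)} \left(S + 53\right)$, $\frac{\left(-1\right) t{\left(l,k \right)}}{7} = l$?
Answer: $- \frac{7364 i \sqrt{45590852907179139}}{967321994169} \approx - 1.6255 i$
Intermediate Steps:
$t{\left(l,k \right)} = - 7 l$
$K{\left(S \right)} = 742 + 14 S$ ($K{\left(S \right)} = \left(-7\right) \left(-2\right) \left(S + 53\right) = 14 \left(53 + S\right) = 742 + 14 S$)
$D = - \frac{35917191}{7}$ ($D = - \frac{\left(1473 - 4590\right) \left(-2555 - 8968\right)}{7} = - \frac{\left(-3117\right) \left(-11523\right)}{7} = \left(- \frac{1}{7}\right) 35917191 = - \frac{35917191}{7} \approx -5.131 \cdot 10^{6}$)
$\frac{K{\left(210 \right)}}{\sqrt{- \frac{29451}{26932} + D}} = \frac{742 + 14 \cdot 210}{\sqrt{- \frac{29451}{26932} - \frac{35917191}{7}}} = \frac{742 + 2940}{\sqrt{\left(-29451\right) \frac{1}{26932} - \frac{35917191}{7}}} = \frac{3682}{\sqrt{- \frac{29451}{26932} - \frac{35917191}{7}}} = \frac{3682}{\sqrt{- \frac{967321994169}{188524}}} = \frac{3682}{\frac{1}{94262} i \sqrt{45590852907179139}} = 3682 \left(- \frac{2 i \sqrt{45590852907179139}}{967321994169}\right) = - \frac{7364 i \sqrt{45590852907179139}}{967321994169}$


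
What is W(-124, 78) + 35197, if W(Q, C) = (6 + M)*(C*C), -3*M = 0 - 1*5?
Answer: 81841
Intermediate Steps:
M = 5/3 (M = -(0 - 1*5)/3 = -(0 - 5)/3 = -⅓*(-5) = 5/3 ≈ 1.6667)
W(Q, C) = 23*C²/3 (W(Q, C) = (6 + 5/3)*(C*C) = 23*C²/3)
W(-124, 78) + 35197 = (23/3)*78² + 35197 = (23/3)*6084 + 35197 = 46644 + 35197 = 81841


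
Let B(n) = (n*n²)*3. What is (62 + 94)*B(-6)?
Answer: -101088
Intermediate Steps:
B(n) = 3*n³ (B(n) = n³*3 = 3*n³)
(62 + 94)*B(-6) = (62 + 94)*(3*(-6)³) = 156*(3*(-216)) = 156*(-648) = -101088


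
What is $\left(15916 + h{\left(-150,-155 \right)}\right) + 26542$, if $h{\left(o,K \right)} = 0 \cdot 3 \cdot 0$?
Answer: $42458$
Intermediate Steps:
$h{\left(o,K \right)} = 0$ ($h{\left(o,K \right)} = 0 \cdot 0 = 0$)
$\left(15916 + h{\left(-150,-155 \right)}\right) + 26542 = \left(15916 + 0\right) + 26542 = 15916 + 26542 = 42458$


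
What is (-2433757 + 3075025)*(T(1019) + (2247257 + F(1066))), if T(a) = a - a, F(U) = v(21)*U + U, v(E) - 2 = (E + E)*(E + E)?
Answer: 2649000514572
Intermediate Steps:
v(E) = 2 + 4*E² (v(E) = 2 + (E + E)*(E + E) = 2 + (2*E)*(2*E) = 2 + 4*E²)
F(U) = 1767*U (F(U) = (2 + 4*21²)*U + U = (2 + 4*441)*U + U = (2 + 1764)*U + U = 1766*U + U = 1767*U)
T(a) = 0
(-2433757 + 3075025)*(T(1019) + (2247257 + F(1066))) = (-2433757 + 3075025)*(0 + (2247257 + 1767*1066)) = 641268*(0 + (2247257 + 1883622)) = 641268*(0 + 4130879) = 641268*4130879 = 2649000514572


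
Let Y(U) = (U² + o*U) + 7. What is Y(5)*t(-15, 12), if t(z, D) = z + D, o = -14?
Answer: 114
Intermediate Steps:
t(z, D) = D + z
Y(U) = 7 + U² - 14*U (Y(U) = (U² - 14*U) + 7 = 7 + U² - 14*U)
Y(5)*t(-15, 12) = (7 + 5² - 14*5)*(12 - 15) = (7 + 25 - 70)*(-3) = -38*(-3) = 114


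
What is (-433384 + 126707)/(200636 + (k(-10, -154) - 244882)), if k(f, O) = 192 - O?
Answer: 306677/43900 ≈ 6.9858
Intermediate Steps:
(-433384 + 126707)/(200636 + (k(-10, -154) - 244882)) = (-433384 + 126707)/(200636 + ((192 - 1*(-154)) - 244882)) = -306677/(200636 + ((192 + 154) - 244882)) = -306677/(200636 + (346 - 244882)) = -306677/(200636 - 244536) = -306677/(-43900) = -306677*(-1/43900) = 306677/43900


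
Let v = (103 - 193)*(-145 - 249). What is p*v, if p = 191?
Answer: 6772860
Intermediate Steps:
v = 35460 (v = -90*(-394) = 35460)
p*v = 191*35460 = 6772860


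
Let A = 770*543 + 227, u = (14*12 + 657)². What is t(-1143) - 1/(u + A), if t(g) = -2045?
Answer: -2247377291/1098962 ≈ -2045.0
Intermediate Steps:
u = 680625 (u = (168 + 657)² = 825² = 680625)
A = 418337 (A = 418110 + 227 = 418337)
t(-1143) - 1/(u + A) = -2045 - 1/(680625 + 418337) = -2045 - 1/1098962 = -2247377291/1098962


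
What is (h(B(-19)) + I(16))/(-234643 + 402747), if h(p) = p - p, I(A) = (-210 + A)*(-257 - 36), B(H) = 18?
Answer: 28421/84052 ≈ 0.33814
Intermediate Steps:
I(A) = 61530 - 293*A (I(A) = (-210 + A)*(-293) = 61530 - 293*A)
h(p) = 0
(h(B(-19)) + I(16))/(-234643 + 402747) = (0 + (61530 - 293*16))/(-234643 + 402747) = (0 + (61530 - 4688))/168104 = (0 + 56842)*(1/168104) = 56842*(1/168104) = 28421/84052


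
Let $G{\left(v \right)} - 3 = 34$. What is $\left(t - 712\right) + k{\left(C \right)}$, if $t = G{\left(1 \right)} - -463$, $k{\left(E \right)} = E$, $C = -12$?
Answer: $-224$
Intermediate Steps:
$G{\left(v \right)} = 37$ ($G{\left(v \right)} = 3 + 34 = 37$)
$t = 500$ ($t = 37 - -463 = 37 + 463 = 500$)
$\left(t - 712\right) + k{\left(C \right)} = \left(500 - 712\right) - 12 = -212 - 12 = -224$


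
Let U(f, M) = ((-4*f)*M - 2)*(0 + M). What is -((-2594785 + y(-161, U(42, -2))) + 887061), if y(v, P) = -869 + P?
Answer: 1709261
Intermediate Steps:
U(f, M) = M*(-2 - 4*M*f) (U(f, M) = (-4*M*f - 2)*M = (-2 - 4*M*f)*M = M*(-2 - 4*M*f))
-((-2594785 + y(-161, U(42, -2))) + 887061) = -((-2594785 + (-869 - 2*(-2)*(1 + 2*(-2)*42))) + 887061) = -((-2594785 + (-869 - 2*(-2)*(1 - 168))) + 887061) = -((-2594785 + (-869 - 2*(-2)*(-167))) + 887061) = -((-2594785 + (-869 - 668)) + 887061) = -((-2594785 - 1537) + 887061) = -(-2596322 + 887061) = -1*(-1709261) = 1709261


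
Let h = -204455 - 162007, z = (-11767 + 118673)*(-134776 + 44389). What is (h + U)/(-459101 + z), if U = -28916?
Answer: 395378/9663371723 ≈ 4.0915e-5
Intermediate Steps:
z = -9662912622 (z = 106906*(-90387) = -9662912622)
h = -366462
(h + U)/(-459101 + z) = (-366462 - 28916)/(-459101 - 9662912622) = -395378/(-9663371723) = -395378*(-1/9663371723) = 395378/9663371723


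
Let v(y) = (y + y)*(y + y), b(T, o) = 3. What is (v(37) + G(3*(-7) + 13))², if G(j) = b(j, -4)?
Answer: 30019441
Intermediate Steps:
G(j) = 3
v(y) = 4*y² (v(y) = (2*y)*(2*y) = 4*y²)
(v(37) + G(3*(-7) + 13))² = (4*37² + 3)² = (4*1369 + 3)² = (5476 + 3)² = 5479² = 30019441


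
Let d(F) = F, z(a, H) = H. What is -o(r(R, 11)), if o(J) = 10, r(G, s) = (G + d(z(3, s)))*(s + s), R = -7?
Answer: -10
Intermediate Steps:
r(G, s) = 2*s*(G + s) (r(G, s) = (G + s)*(s + s) = (G + s)*(2*s) = 2*s*(G + s))
-o(r(R, 11)) = -1*10 = -10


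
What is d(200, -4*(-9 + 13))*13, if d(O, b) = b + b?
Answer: -416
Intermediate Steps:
d(O, b) = 2*b
d(200, -4*(-9 + 13))*13 = (2*(-4*(-9 + 13)))*13 = (2*(-4*4))*13 = (2*(-16))*13 = -32*13 = -416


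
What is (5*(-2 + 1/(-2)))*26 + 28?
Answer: -297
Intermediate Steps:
(5*(-2 + 1/(-2)))*26 + 28 = (5*(-2 - ½))*26 + 28 = (5*(-5/2))*26 + 28 = -25/2*26 + 28 = -325 + 28 = -297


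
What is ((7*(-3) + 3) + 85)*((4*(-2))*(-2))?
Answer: 1072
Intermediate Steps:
((7*(-3) + 3) + 85)*((4*(-2))*(-2)) = ((-21 + 3) + 85)*(-8*(-2)) = (-18 + 85)*16 = 67*16 = 1072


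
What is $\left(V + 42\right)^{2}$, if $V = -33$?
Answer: $81$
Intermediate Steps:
$\left(V + 42\right)^{2} = \left(-33 + 42\right)^{2} = 9^{2} = 81$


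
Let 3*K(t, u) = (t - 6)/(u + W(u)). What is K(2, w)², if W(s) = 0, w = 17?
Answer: 16/2601 ≈ 0.0061515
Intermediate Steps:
K(t, u) = (-6 + t)/(3*u) (K(t, u) = ((t - 6)/(u + 0))/3 = ((-6 + t)/u)/3 = (-6 + t)/(3*u))
K(2, w)² = ((⅓)*(-6 + 2)/17)² = ((⅓)*(1/17)*(-4))² = (-4/51)² = 16/2601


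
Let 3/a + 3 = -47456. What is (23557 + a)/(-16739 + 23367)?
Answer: 279497915/78639563 ≈ 3.5542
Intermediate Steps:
a = -3/47459 (a = 3/(-3 - 47456) = 3/(-47459) = 3*(-1/47459) = -3/47459 ≈ -6.3212e-5)
(23557 + a)/(-16739 + 23367) = (23557 - 3/47459)/(-16739 + 23367) = (1117991660/47459)/6628 = (1117991660/47459)*(1/6628) = 279497915/78639563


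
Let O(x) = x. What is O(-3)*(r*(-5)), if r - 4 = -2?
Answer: 30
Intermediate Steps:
r = 2 (r = 4 - 2 = 2)
O(-3)*(r*(-5)) = -6*(-5) = -3*(-10) = 30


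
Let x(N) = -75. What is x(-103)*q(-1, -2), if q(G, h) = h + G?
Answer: 225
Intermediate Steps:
q(G, h) = G + h
x(-103)*q(-1, -2) = -75*(-1 - 2) = -75*(-3) = 225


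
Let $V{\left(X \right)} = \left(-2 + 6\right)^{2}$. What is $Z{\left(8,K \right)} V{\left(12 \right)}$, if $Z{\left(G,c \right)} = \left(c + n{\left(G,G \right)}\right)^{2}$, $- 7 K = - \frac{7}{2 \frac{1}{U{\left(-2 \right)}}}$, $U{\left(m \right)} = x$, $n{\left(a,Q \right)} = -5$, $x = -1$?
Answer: $484$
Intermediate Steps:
$U{\left(m \right)} = -1$
$K = - \frac{1}{2}$ ($K = - \frac{\left(-7\right) \frac{1}{2 \frac{1}{-1}}}{7} = - \frac{\left(-7\right) \frac{1}{2 \left(-1\right)}}{7} = - \frac{\left(-7\right) \frac{1}{-2}}{7} = - \frac{\left(-7\right) \left(- \frac{1}{2}\right)}{7} = \left(- \frac{1}{7}\right) \frac{7}{2} = - \frac{1}{2} \approx -0.5$)
$Z{\left(G,c \right)} = \left(-5 + c\right)^{2}$ ($Z{\left(G,c \right)} = \left(c - 5\right)^{2} = \left(-5 + c\right)^{2}$)
$V{\left(X \right)} = 16$ ($V{\left(X \right)} = 4^{2} = 16$)
$Z{\left(8,K \right)} V{\left(12 \right)} = \left(-5 - \frac{1}{2}\right)^{2} \cdot 16 = \left(- \frac{11}{2}\right)^{2} \cdot 16 = \frac{121}{4} \cdot 16 = 484$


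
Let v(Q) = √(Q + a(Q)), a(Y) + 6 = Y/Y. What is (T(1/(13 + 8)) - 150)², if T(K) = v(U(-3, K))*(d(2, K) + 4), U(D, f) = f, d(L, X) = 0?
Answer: 470836/21 - 800*I*√546/7 ≈ 22421.0 - 2670.5*I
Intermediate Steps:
a(Y) = -5 (a(Y) = -6 + Y/Y = -6 + 1 = -5)
v(Q) = √(-5 + Q) (v(Q) = √(Q - 5) = √(-5 + Q))
T(K) = 4*√(-5 + K) (T(K) = √(-5 + K)*(0 + 4) = √(-5 + K)*4 = 4*√(-5 + K))
(T(1/(13 + 8)) - 150)² = (4*√(-5 + 1/(13 + 8)) - 150)² = (4*√(-5 + 1/21) - 150)² = (4*√(-104/21) - 150)² = (4*(2*I*√546/21) - 150)² = (8*I*√546/21 - 150)² = (-150 + 8*I*√546/21)²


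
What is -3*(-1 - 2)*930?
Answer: 8370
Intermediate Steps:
-3*(-1 - 2)*930 = -3*(-3)*930 = 9*930 = 8370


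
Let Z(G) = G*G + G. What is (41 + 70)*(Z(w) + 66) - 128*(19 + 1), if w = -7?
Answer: 9428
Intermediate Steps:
Z(G) = G + G² (Z(G) = G² + G = G + G²)
(41 + 70)*(Z(w) + 66) - 128*(19 + 1) = (41 + 70)*(-7*(1 - 7) + 66) - 128*(19 + 1) = 111*(-7*(-6) + 66) - 128*20 = 111*(42 + 66) - 2560 = 111*108 - 2560 = 11988 - 2560 = 9428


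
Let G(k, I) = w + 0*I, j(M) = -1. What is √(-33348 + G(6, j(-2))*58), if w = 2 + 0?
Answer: 4*I*√2077 ≈ 182.3*I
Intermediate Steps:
w = 2
G(k, I) = 2 (G(k, I) = 2 + 0*I = 2 + 0 = 2)
√(-33348 + G(6, j(-2))*58) = √(-33348 + 2*58) = √(-33348 + 116) = √(-33232) = 4*I*√2077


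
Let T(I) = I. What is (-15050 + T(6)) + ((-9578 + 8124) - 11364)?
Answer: -27862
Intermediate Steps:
(-15050 + T(6)) + ((-9578 + 8124) - 11364) = (-15050 + 6) + ((-9578 + 8124) - 11364) = -15044 + (-1454 - 11364) = -15044 - 12818 = -27862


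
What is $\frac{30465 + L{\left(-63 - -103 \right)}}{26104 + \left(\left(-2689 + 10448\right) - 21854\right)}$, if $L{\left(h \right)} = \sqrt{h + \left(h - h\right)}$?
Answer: $\frac{10155}{4003} + \frac{2 \sqrt{10}}{12009} \approx 2.5374$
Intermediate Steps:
$L{\left(h \right)} = \sqrt{h}$ ($L{\left(h \right)} = \sqrt{h + 0} = \sqrt{h}$)
$\frac{30465 + L{\left(-63 - -103 \right)}}{26104 + \left(\left(-2689 + 10448\right) - 21854\right)} = \frac{30465 + \sqrt{-63 - -103}}{26104 + \left(\left(-2689 + 10448\right) - 21854\right)} = \frac{30465 + \sqrt{-63 + 103}}{26104 + \left(7759 - 21854\right)} = \frac{30465 + \sqrt{40}}{26104 - 14095} = \frac{30465 + 2 \sqrt{10}}{12009} = \left(30465 + 2 \sqrt{10}\right) \frac{1}{12009} = \frac{10155}{4003} + \frac{2 \sqrt{10}}{12009}$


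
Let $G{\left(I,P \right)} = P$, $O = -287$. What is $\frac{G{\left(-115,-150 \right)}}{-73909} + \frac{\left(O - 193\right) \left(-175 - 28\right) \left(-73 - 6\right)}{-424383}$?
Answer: $\frac{189665800430}{10455241049} \approx 18.141$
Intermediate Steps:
$\frac{G{\left(-115,-150 \right)}}{-73909} + \frac{\left(O - 193\right) \left(-175 - 28\right) \left(-73 - 6\right)}{-424383} = - \frac{150}{-73909} + \frac{\left(-287 - 193\right) \left(-175 - 28\right) \left(-73 - 6\right)}{-424383} = \left(-150\right) \left(- \frac{1}{73909}\right) + - 480 \left(\left(-203\right) \left(-79\right)\right) \left(- \frac{1}{424383}\right) = \frac{150}{73909} + \left(-480\right) 16037 \left(- \frac{1}{424383}\right) = \frac{150}{73909} - - \frac{2565920}{141461} = \frac{150}{73909} + \frac{2565920}{141461} = \frac{189665800430}{10455241049}$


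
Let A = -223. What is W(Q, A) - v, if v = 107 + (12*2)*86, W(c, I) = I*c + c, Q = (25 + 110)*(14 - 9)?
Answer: -152021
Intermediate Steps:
Q = 675 (Q = 135*5 = 675)
W(c, I) = c + I*c
v = 2171 (v = 107 + 24*86 = 107 + 2064 = 2171)
W(Q, A) - v = 675*(1 - 223) - 1*2171 = 675*(-222) - 2171 = -149850 - 2171 = -152021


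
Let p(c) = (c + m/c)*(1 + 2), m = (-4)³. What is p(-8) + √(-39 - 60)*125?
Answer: 375*I*√11 ≈ 1243.7*I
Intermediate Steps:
m = -64
p(c) = -192/c + 3*c (p(c) = (c - 64/c)*(1 + 2) = (c - 64/c)*3 = -192/c + 3*c)
p(-8) + √(-39 - 60)*125 = (-192/(-8) + 3*(-8)) + √(-39 - 60)*125 = (-192*(-⅛) - 24) + √(-99)*125 = (24 - 24) + (3*I*√11)*125 = 0 + 375*I*√11 = 375*I*√11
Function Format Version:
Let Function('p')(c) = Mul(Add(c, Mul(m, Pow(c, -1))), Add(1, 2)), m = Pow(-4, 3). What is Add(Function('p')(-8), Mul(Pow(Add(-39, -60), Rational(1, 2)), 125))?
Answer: Mul(375, I, Pow(11, Rational(1, 2))) ≈ Mul(1243.7, I)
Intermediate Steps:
m = -64
Function('p')(c) = Add(Mul(-192, Pow(c, -1)), Mul(3, c)) (Function('p')(c) = Mul(Add(c, Mul(-64, Pow(c, -1))), Add(1, 2)) = Mul(Add(c, Mul(-64, Pow(c, -1))), 3) = Add(Mul(-192, Pow(c, -1)), Mul(3, c)))
Add(Function('p')(-8), Mul(Pow(Add(-39, -60), Rational(1, 2)), 125)) = Add(Add(Mul(-192, Pow(-8, -1)), Mul(3, -8)), Mul(Pow(Add(-39, -60), Rational(1, 2)), 125)) = Add(Add(Mul(-192, Rational(-1, 8)), -24), Mul(Pow(-99, Rational(1, 2)), 125)) = Add(Add(24, -24), Mul(Mul(3, I, Pow(11, Rational(1, 2))), 125)) = Add(0, Mul(375, I, Pow(11, Rational(1, 2)))) = Mul(375, I, Pow(11, Rational(1, 2)))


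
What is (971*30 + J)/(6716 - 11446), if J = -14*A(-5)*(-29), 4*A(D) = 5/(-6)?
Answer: -69709/11352 ≈ -6.1407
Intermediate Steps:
A(D) = -5/24 (A(D) = (5/(-6))/4 = (5*(-⅙))/4 = (¼)*(-⅚) = -5/24)
J = -1015/12 (J = -14*(-5/24)*(-29) = (35/12)*(-29) = -1015/12 ≈ -84.583)
(971*30 + J)/(6716 - 11446) = (971*30 - 1015/12)/(6716 - 11446) = (29130 - 1015/12)/(-4730) = (348545/12)*(-1/4730) = -69709/11352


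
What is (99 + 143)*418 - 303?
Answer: 100853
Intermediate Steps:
(99 + 143)*418 - 303 = 242*418 - 303 = 101156 - 303 = 100853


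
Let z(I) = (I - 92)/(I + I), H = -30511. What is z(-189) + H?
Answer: -11532877/378 ≈ -30510.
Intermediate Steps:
z(I) = (-92 + I)/(2*I) (z(I) = (-92 + I)/((2*I)) = (-92 + I)*(1/(2*I)) = (-92 + I)/(2*I))
z(-189) + H = (1/2)*(-92 - 189)/(-189) - 30511 = (1/2)*(-1/189)*(-281) - 30511 = 281/378 - 30511 = -11532877/378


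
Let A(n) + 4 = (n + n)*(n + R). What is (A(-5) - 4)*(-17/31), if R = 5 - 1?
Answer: -34/31 ≈ -1.0968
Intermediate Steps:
R = 4
A(n) = -4 + 2*n*(4 + n) (A(n) = -4 + (n + n)*(n + 4) = -4 + (2*n)*(4 + n) = -4 + 2*n*(4 + n))
(A(-5) - 4)*(-17/31) = ((-4 + 2*(-5)² + 8*(-5)) - 4)*(-17/31) = ((-4 + 2*25 - 40) - 4)*(-17*1/31) = ((-4 + 50 - 40) - 4)*(-17/31) = (6 - 4)*(-17/31) = 2*(-17/31) = -34/31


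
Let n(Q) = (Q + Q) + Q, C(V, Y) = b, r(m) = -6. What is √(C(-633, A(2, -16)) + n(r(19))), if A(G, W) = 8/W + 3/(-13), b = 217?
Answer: √199 ≈ 14.107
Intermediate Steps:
A(G, W) = -3/13 + 8/W (A(G, W) = 8/W + 3*(-1/13) = 8/W - 3/13 = -3/13 + 8/W)
C(V, Y) = 217
n(Q) = 3*Q (n(Q) = 2*Q + Q = 3*Q)
√(C(-633, A(2, -16)) + n(r(19))) = √(217 + 3*(-6)) = √(217 - 18) = √199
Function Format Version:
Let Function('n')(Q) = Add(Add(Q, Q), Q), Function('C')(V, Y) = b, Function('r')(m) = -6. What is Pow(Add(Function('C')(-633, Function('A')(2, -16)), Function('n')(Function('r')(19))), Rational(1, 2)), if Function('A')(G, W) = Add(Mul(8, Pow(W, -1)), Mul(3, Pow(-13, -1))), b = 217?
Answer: Pow(199, Rational(1, 2)) ≈ 14.107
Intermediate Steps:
Function('A')(G, W) = Add(Rational(-3, 13), Mul(8, Pow(W, -1))) (Function('A')(G, W) = Add(Mul(8, Pow(W, -1)), Mul(3, Rational(-1, 13))) = Add(Mul(8, Pow(W, -1)), Rational(-3, 13)) = Add(Rational(-3, 13), Mul(8, Pow(W, -1))))
Function('C')(V, Y) = 217
Function('n')(Q) = Mul(3, Q) (Function('n')(Q) = Add(Mul(2, Q), Q) = Mul(3, Q))
Pow(Add(Function('C')(-633, Function('A')(2, -16)), Function('n')(Function('r')(19))), Rational(1, 2)) = Pow(Add(217, Mul(3, -6)), Rational(1, 2)) = Pow(Add(217, -18), Rational(1, 2)) = Pow(199, Rational(1, 2))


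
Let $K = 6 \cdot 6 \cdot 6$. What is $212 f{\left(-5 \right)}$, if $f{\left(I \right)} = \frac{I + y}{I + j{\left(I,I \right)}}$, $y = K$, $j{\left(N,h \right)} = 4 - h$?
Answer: $11183$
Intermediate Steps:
$K = 216$ ($K = 36 \cdot 6 = 216$)
$y = 216$
$f{\left(I \right)} = 54 + \frac{I}{4}$ ($f{\left(I \right)} = \frac{I + 216}{I - \left(-4 + I\right)} = \frac{216 + I}{4} = \left(216 + I\right) \frac{1}{4} = 54 + \frac{I}{4}$)
$212 f{\left(-5 \right)} = 212 \left(54 + \frac{1}{4} \left(-5\right)\right) = 212 \left(54 - \frac{5}{4}\right) = 212 \cdot \frac{211}{4} = 11183$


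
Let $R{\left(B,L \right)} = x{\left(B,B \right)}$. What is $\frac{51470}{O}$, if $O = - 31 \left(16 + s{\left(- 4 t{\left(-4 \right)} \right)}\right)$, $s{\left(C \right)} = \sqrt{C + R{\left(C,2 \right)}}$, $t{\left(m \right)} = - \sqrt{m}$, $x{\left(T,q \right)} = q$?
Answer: $- \frac{823520}{7967} - \frac{51470 i}{7967} + \frac{205880 \sqrt{i}}{7967} + \frac{25735 i \sqrt{i}}{15934} \approx -86.236 + 12.954 i$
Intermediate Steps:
$R{\left(B,L \right)} = B$
$s{\left(C \right)} = \sqrt{2} \sqrt{C}$ ($s{\left(C \right)} = \sqrt{C + C} = \sqrt{2 C} = \sqrt{2} \sqrt{C}$)
$O = -496 - 62 \sqrt{2} \left(1 + i\right)$ ($O = - 31 \left(16 + \sqrt{2} \sqrt{- 4 \left(- \sqrt{-4}\right)}\right) = - 31 \left(16 + \sqrt{2} \sqrt{- 4 \left(- 2 i\right)}\right) = - 31 \left(16 + \sqrt{2} \sqrt{8 i}\right) = - 31 \left(16 + \sqrt{2} \cdot 2 \left(1 + i\right)\right) = - 31 \left(16 + 2 \sqrt{2} \left(1 + i\right)\right) = -496 - 62 \sqrt{2} \left(1 + i\right) \approx -583.68 - 87.681 i$)
$\frac{51470}{O} = \frac{51470}{-496 - 124 \sqrt{i}}$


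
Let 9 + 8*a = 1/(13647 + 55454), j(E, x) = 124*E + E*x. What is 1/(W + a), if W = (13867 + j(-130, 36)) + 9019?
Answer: 138202/288133895 ≈ 0.00047965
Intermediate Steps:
a = -155477/138202 (a = -9/8 + 1/(8*(13647 + 55454)) = -9/8 + (⅛)/69101 = -9/8 + (⅛)*(1/69101) = -9/8 + 1/552808 = -155477/138202 ≈ -1.1250)
W = 2086 (W = (13867 - 130*(124 + 36)) + 9019 = (13867 - 130*160) + 9019 = (13867 - 20800) + 9019 = -6933 + 9019 = 2086)
1/(W + a) = 1/(2086 - 155477/138202) = 1/(288133895/138202) = 138202/288133895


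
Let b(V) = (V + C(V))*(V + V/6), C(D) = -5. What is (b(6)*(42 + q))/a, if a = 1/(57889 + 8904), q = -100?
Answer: -27117958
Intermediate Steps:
b(V) = 7*V*(-5 + V)/6 (b(V) = (V - 5)*(V + V/6) = (-5 + V)*(V + V*(⅙)) = (-5 + V)*(V + V/6) = (-5 + V)*(7*V/6) = 7*V*(-5 + V)/6)
a = 1/66793 ≈ 1.4972e-5
(b(6)*(42 + q))/a = (((7/6)*6*(-5 + 6))*(42 - 100))/(1/66793) = (((7/6)*6*1)*(-58))*66793 = (7*(-58))*66793 = -406*66793 = -27117958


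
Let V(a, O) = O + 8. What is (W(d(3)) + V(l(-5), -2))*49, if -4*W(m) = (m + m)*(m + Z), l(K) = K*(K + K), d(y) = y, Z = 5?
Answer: -294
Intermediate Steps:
l(K) = 2*K² (l(K) = K*(2*K) = 2*K²)
W(m) = -m*(5 + m)/2 (W(m) = -(m + m)*(m + 5)/4 = -2*m*(5 + m)/4 = -m*(5 + m)/2)
V(a, O) = 8 + O
(W(d(3)) + V(l(-5), -2))*49 = (-½*3*(5 + 3) + (8 - 2))*49 = (-½*3*8 + 6)*49 = (-12 + 6)*49 = -6*49 = -294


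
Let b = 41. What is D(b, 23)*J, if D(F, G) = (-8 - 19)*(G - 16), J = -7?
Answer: 1323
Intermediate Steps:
D(F, G) = 432 - 27*G (D(F, G) = -27*(-16 + G) = 432 - 27*G)
D(b, 23)*J = (432 - 27*23)*(-7) = (432 - 621)*(-7) = -189*(-7) = 1323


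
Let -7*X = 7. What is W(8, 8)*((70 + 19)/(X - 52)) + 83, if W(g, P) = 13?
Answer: 3242/53 ≈ 61.170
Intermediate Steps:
X = -1 (X = -⅐*7 = -1)
W(8, 8)*((70 + 19)/(X - 52)) + 83 = 13*((70 + 19)/(-1 - 52)) + 83 = 13*(89/(-53)) + 83 = 13*(89*(-1/53)) + 83 = 13*(-89/53) + 83 = -1157/53 + 83 = 3242/53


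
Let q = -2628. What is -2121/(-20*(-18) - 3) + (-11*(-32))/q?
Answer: -67853/11169 ≈ -6.0751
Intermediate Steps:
-2121/(-20*(-18) - 3) + (-11*(-32))/q = -2121/(-20*(-18) - 3) - 11*(-32)/(-2628) = -2121/(360 - 3) + 352*(-1/2628) = -2121/357 - 88/657 = -2121*1/357 - 88/657 = -101/17 - 88/657 = -67853/11169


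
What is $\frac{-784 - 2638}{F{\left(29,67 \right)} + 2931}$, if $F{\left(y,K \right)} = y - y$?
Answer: $- \frac{3422}{2931} \approx -1.1675$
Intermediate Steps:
$F{\left(y,K \right)} = 0$
$\frac{-784 - 2638}{F{\left(29,67 \right)} + 2931} = \frac{-784 - 2638}{0 + 2931} = - \frac{3422}{2931}$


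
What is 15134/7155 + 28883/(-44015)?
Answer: 91893029/62985465 ≈ 1.4590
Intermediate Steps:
15134/7155 + 28883/(-44015) = 15134*(1/7155) + 28883*(-1/44015) = 15134/7155 - 28883/44015 = 91893029/62985465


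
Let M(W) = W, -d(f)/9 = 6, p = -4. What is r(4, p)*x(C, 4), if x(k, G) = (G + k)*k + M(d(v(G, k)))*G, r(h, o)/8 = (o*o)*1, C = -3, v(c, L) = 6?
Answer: -28032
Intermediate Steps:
d(f) = -54 (d(f) = -9*6 = -54)
r(h, o) = 8*o**2 (r(h, o) = 8*((o*o)*1) = 8*(o**2*1) = 8*o**2)
x(k, G) = -54*G + k*(G + k) (x(k, G) = (G + k)*k - 54*G = k*(G + k) - 54*G = -54*G + k*(G + k))
r(4, p)*x(C, 4) = (8*(-4)**2)*((-3)**2 - 54*4 + 4*(-3)) = (8*16)*(9 - 216 - 12) = 128*(-219) = -28032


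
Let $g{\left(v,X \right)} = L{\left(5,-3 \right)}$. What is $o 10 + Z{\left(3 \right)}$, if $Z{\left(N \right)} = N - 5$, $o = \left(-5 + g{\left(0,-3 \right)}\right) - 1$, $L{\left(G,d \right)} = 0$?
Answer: $-62$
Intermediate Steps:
$g{\left(v,X \right)} = 0$
$o = -6$ ($o = \left(-5 + 0\right) - 1 = -5 - 1 = -6$)
$Z{\left(N \right)} = -5 + N$ ($Z{\left(N \right)} = N - 5 = -5 + N$)
$o 10 + Z{\left(3 \right)} = \left(-6\right) 10 + \left(-5 + 3\right) = -60 - 2 = -62$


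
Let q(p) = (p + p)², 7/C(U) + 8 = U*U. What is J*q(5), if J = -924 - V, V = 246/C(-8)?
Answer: -289200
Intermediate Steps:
C(U) = 7/(-8 + U²) (C(U) = 7/(-8 + U*U) = 7/(-8 + U²))
q(p) = 4*p² (q(p) = (2*p)² = 4*p²)
V = 1968 (V = 246/((7/(-8 + (-8)²))) = 246/((7/(-8 + 64))) = 246/((7/56)) = 246/((7*(1/56))) = 246/(⅛) = 246*8 = 1968)
J = -2892 (J = -924 - 1*1968 = -924 - 1968 = -2892)
J*q(5) = -11568*5² = -11568*25 = -2892*100 = -289200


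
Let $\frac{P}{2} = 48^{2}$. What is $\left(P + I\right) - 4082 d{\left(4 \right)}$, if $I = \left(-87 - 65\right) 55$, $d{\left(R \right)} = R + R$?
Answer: $-36408$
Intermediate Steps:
$d{\left(R \right)} = 2 R$
$I = -8360$ ($I = \left(-152\right) 55 = -8360$)
$P = 4608$ ($P = 2 \cdot 48^{2} = 2 \cdot 2304 = 4608$)
$\left(P + I\right) - 4082 d{\left(4 \right)} = \left(4608 - 8360\right) - 4082 \cdot 2 \cdot 4 = -3752 - 32656 = -36408$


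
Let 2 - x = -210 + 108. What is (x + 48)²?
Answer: 23104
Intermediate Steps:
x = 104 (x = 2 - (-210 + 108) = 2 - 1*(-102) = 2 + 102 = 104)
(x + 48)² = (104 + 48)² = 152² = 23104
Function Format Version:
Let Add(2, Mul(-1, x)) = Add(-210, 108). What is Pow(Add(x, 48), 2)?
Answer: 23104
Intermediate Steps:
x = 104 (x = Add(2, Mul(-1, Add(-210, 108))) = Add(2, Mul(-1, -102)) = Add(2, 102) = 104)
Pow(Add(x, 48), 2) = Pow(Add(104, 48), 2) = Pow(152, 2) = 23104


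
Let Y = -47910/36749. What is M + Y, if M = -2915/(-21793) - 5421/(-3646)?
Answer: 925294948327/2919975509222 ≈ 0.31688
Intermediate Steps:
M = 128767943/79457278 (M = -2915*(-1/21793) - 5421*(-1/3646) = 2915/21793 + 5421/3646 = 128767943/79457278 ≈ 1.6206)
Y = -47910/36749 (Y = -47910*1/36749 = -47910/36749 ≈ -1.3037)
M + Y = 128767943/79457278 - 47910/36749 = 925294948327/2919975509222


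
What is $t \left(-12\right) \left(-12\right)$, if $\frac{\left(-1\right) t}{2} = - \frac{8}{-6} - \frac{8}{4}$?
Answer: $192$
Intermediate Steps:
$t = \frac{4}{3}$ ($t = - 2 \left(- \frac{8}{-6} - \frac{8}{4}\right) = - 2 \left(\left(-8\right) \left(- \frac{1}{6}\right) - 2\right) = - 2 \left(\frac{4}{3} - 2\right) = \left(-2\right) \left(- \frac{2}{3}\right) = \frac{4}{3} \approx 1.3333$)
$t \left(-12\right) \left(-12\right) = \frac{4}{3} \left(-12\right) \left(-12\right) = \left(-16\right) \left(-12\right) = 192$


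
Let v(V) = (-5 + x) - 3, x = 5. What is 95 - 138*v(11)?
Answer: 509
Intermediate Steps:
v(V) = -3 (v(V) = (-5 + 5) - 3 = 0 - 3 = -3)
95 - 138*v(11) = 95 - 138*(-3) = 95 + 414 = 509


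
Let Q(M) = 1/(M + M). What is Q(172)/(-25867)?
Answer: -1/8898248 ≈ -1.1238e-7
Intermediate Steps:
Q(M) = 1/(2*M)
Q(172)/(-25867) = ((½)/172)/(-25867) = ((½)*(1/172))*(-1/25867) = (1/344)*(-1/25867) = -1/8898248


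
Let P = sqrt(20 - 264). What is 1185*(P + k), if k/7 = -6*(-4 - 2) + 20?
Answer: 464520 + 2370*I*sqrt(61) ≈ 4.6452e+5 + 18510.0*I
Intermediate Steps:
P = 2*I*sqrt(61) (P = sqrt(-244) = 2*I*sqrt(61) ≈ 15.62*I)
k = 392 (k = 7*(-6*(-4 - 2) + 20) = 7*(-6*(-6) + 20) = 7*(36 + 20) = 7*56 = 392)
1185*(P + k) = 1185*(2*I*sqrt(61) + 392) = 1185*(392 + 2*I*sqrt(61)) = 464520 + 2370*I*sqrt(61)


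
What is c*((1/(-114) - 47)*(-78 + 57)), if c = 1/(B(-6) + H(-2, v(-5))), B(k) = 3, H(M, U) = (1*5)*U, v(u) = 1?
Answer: 37513/304 ≈ 123.40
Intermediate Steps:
H(M, U) = 5*U
c = ⅛ (c = 1/(3 + 5*1) = 1/(3 + 5) = 1/8 = ⅛ ≈ 0.12500)
c*((1/(-114) - 47)*(-78 + 57)) = ((1/(-114) - 47)*(-78 + 57))/8 = ((-1/114 - 47)*(-21))/8 = (-5359/114*(-21))/8 = (⅛)*(37513/38) = 37513/304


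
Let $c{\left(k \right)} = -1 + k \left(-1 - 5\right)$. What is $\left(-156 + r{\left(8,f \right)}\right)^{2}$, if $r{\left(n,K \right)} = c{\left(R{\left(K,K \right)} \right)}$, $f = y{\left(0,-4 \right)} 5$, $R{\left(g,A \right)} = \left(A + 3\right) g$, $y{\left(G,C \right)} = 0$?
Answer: $24649$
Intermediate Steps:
$R{\left(g,A \right)} = g \left(3 + A\right)$ ($R{\left(g,A \right)} = \left(3 + A\right) g = g \left(3 + A\right)$)
$c{\left(k \right)} = -1 - 6 k$ ($c{\left(k \right)} = -1 + k \left(-6\right) = -1 - 6 k$)
$f = 0$ ($f = 0 \cdot 5 = 0$)
$r{\left(n,K \right)} = -1 - 6 K \left(3 + K\right)$
$\left(-156 + r{\left(8,f \right)}\right)^{2} = \left(-156 - \left(1 + 0 \left(3 + 0\right)\right)\right)^{2} = \left(-156 - \left(1 + 0 \cdot 3\right)\right)^{2} = \left(-156 + \left(-1 + 0\right)\right)^{2} = \left(-156 - 1\right)^{2} = \left(-157\right)^{2} = 24649$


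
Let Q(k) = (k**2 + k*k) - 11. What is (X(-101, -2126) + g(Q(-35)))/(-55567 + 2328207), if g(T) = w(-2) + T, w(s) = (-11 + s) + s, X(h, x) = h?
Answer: 2323/2272640 ≈ 0.0010222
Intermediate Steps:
w(s) = -11 + 2*s
Q(k) = -11 + 2*k**2 (Q(k) = (k**2 + k**2) - 11 = 2*k**2 - 11 = -11 + 2*k**2)
g(T) = -15 + T (g(T) = (-11 + 2*(-2)) + T = (-11 - 4) + T = -15 + T)
(X(-101, -2126) + g(Q(-35)))/(-55567 + 2328207) = (-101 + (-15 + (-11 + 2*(-35)**2)))/(-55567 + 2328207) = (-101 + (-15 + (-11 + 2*1225)))/2272640 = (-101 + (-15 + (-11 + 2450)))*(1/2272640) = (-101 + (-15 + 2439))*(1/2272640) = (-101 + 2424)*(1/2272640) = 2323*(1/2272640) = 2323/2272640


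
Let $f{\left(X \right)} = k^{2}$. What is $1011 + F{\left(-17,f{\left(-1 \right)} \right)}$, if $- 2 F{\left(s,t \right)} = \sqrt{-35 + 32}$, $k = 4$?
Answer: $1011 - \frac{i \sqrt{3}}{2} \approx 1011.0 - 0.86602 i$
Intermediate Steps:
$f{\left(X \right)} = 16$ ($f{\left(X \right)} = 4^{2} = 16$)
$F{\left(s,t \right)} = - \frac{i \sqrt{3}}{2}$ ($F{\left(s,t \right)} = - \frac{\sqrt{-35 + 32}}{2} = - \frac{\sqrt{-3}}{2} = - \frac{i \sqrt{3}}{2}$)
$1011 + F{\left(-17,f{\left(-1 \right)} \right)} = 1011 - \frac{i \sqrt{3}}{2}$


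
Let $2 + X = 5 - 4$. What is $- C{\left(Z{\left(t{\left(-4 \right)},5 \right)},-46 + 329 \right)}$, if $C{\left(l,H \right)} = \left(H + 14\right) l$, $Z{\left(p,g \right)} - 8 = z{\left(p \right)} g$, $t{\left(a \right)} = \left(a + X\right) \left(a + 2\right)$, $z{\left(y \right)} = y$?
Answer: $-17226$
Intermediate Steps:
$X = -1$ ($X = -2 + \left(5 - 4\right) = -2 + 1 = -1$)
$t{\left(a \right)} = \left(-1 + a\right) \left(2 + a\right)$ ($t{\left(a \right)} = \left(a - 1\right) \left(a + 2\right) = \left(-1 + a\right) \left(2 + a\right)$)
$Z{\left(p,g \right)} = 8 + g p$ ($Z{\left(p,g \right)} = 8 + p g = 8 + g p$)
$C{\left(l,H \right)} = l \left(14 + H\right)$ ($C{\left(l,H \right)} = \left(14 + H\right) l = l \left(14 + H\right)$)
$- C{\left(Z{\left(t{\left(-4 \right)},5 \right)},-46 + 329 \right)} = - \left(8 + 5 \left(-2 - 4 + \left(-4\right)^{2}\right)\right) \left(14 + \left(-46 + 329\right)\right) = - \left(8 + 5 \left(-2 - 4 + 16\right)\right) \left(14 + 283\right) = - \left(8 + 5 \cdot 10\right) 297 = - \left(8 + 50\right) 297 = - 58 \cdot 297 = \left(-1\right) 17226 = -17226$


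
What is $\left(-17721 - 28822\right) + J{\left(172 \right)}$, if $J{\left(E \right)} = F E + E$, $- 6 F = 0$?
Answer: $-46371$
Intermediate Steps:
$F = 0$ ($F = \left(- \frac{1}{6}\right) 0 = 0$)
$J{\left(E \right)} = E$ ($J{\left(E \right)} = 0 E + E = 0 + E = E$)
$\left(-17721 - 28822\right) + J{\left(172 \right)} = \left(-17721 - 28822\right) + 172 = -46543 + 172 = -46371$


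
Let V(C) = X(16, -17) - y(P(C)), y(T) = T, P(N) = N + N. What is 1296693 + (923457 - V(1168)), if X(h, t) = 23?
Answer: 2222463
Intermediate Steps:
P(N) = 2*N
V(C) = 23 - 2*C
1296693 + (923457 - V(1168)) = 1296693 + (923457 - (23 - 2*1168)) = 1296693 + (923457 - (23 - 2336)) = 1296693 + (923457 - 1*(-2313)) = 1296693 + (923457 + 2313) = 1296693 + 925770 = 2222463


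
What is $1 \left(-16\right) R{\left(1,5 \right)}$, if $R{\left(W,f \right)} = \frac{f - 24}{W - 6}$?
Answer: $- \frac{304}{5} \approx -60.8$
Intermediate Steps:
$R{\left(W,f \right)} = \frac{-24 + f}{-6 + W}$ ($R{\left(W,f \right)} = \frac{f - 24}{-6 + W} = \frac{-24 + f}{-6 + W}$)
$1 \left(-16\right) R{\left(1,5 \right)} = 1 \left(-16\right) \frac{-24 + 5}{-6 + 1} = - 16 \frac{1}{-5} \left(-19\right) = - 16 \left(\left(- \frac{1}{5}\right) \left(-19\right)\right) = \left(-16\right) \frac{19}{5} = - \frac{304}{5}$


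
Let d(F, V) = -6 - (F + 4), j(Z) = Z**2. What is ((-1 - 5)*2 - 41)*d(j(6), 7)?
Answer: 2438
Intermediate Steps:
d(F, V) = -10 - F (d(F, V) = -6 - (4 + F) = -6 + (-4 - F) = -10 - F)
((-1 - 5)*2 - 41)*d(j(6), 7) = ((-1 - 5)*2 - 41)*(-10 - 1*6**2) = (-6*2 - 41)*(-10 - 1*36) = (-12 - 41)*(-10 - 36) = -53*(-46) = 2438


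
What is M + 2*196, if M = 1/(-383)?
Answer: 150135/383 ≈ 392.00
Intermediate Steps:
M = -1/383 ≈ -0.0026110
M + 2*196 = -1/383 + 2*196 = -1/383 + 392 = 150135/383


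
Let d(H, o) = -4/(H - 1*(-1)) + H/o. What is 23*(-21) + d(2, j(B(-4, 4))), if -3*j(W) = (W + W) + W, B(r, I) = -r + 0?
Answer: -2909/6 ≈ -484.83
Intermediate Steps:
B(r, I) = -r
j(W) = -W (j(W) = -((W + W) + W)/3 = -(2*W + W)/3 = -W)
d(H, o) = -4/(1 + H) + H/o (d(H, o) = -4/(H + 1) + H/o = -4/(1 + H) + H/o)
23*(-21) + d(2, j(B(-4, 4))) = 23*(-21) + (2 + 2² - (-4)*(-1*(-4)))/(((-(-1)*(-4)))*(1 + 2)) = -483 + (2 + 4 - (-4)*4)/(-1*4*3) = -483 + (⅓)*(2 + 4 - 4*(-4))/(-4) = -483 - ¼*⅓*(2 + 4 + 16) = -483 - ¼*⅓*22 = -483 - 11/6 = -2909/6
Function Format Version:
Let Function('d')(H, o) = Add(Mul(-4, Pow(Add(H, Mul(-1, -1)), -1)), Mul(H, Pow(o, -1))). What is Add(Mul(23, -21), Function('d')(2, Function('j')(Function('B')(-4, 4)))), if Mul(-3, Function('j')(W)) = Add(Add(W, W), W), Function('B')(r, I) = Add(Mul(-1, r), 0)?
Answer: Rational(-2909, 6) ≈ -484.83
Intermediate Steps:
Function('B')(r, I) = Mul(-1, r)
Function('j')(W) = Mul(-1, W) (Function('j')(W) = Mul(Rational(-1, 3), Add(Add(W, W), W)) = Mul(Rational(-1, 3), Add(Mul(2, W), W)) = Mul(Rational(-1, 3), Mul(3, W)) = Mul(-1, W))
Function('d')(H, o) = Add(Mul(-4, Pow(Add(1, H), -1)), Mul(H, Pow(o, -1))) (Function('d')(H, o) = Add(Mul(-4, Pow(Add(H, 1), -1)), Mul(H, Pow(o, -1))) = Add(Mul(-4, Pow(Add(1, H), -1)), Mul(H, Pow(o, -1))))
Add(Mul(23, -21), Function('d')(2, Function('j')(Function('B')(-4, 4)))) = Add(Mul(23, -21), Mul(Pow(Mul(-1, Mul(-1, -4)), -1), Pow(Add(1, 2), -1), Add(2, Pow(2, 2), Mul(-4, Mul(-1, Mul(-1, -4)))))) = Add(-483, Mul(Pow(Mul(-1, 4), -1), Pow(3, -1), Add(2, 4, Mul(-4, Mul(-1, 4))))) = Add(-483, Mul(Pow(-4, -1), Rational(1, 3), Add(2, 4, Mul(-4, -4)))) = Add(-483, Mul(Rational(-1, 4), Rational(1, 3), Add(2, 4, 16))) = Add(-483, Mul(Rational(-1, 4), Rational(1, 3), 22)) = Add(-483, Rational(-11, 6)) = Rational(-2909, 6)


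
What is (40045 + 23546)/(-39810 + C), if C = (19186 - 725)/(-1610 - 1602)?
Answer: -204254292/127888181 ≈ -1.5971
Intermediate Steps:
C = -18461/3212 (C = 18461/(-3212) = 18461*(-1/3212) = -18461/3212 ≈ -5.7475)
(40045 + 23546)/(-39810 + C) = (40045 + 23546)/(-39810 - 18461/3212) = 63591/(-127888181/3212) = 63591*(-3212/127888181) = -204254292/127888181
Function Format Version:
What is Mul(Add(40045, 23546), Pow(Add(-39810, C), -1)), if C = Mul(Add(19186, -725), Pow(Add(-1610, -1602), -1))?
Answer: Rational(-204254292, 127888181) ≈ -1.5971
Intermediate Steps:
C = Rational(-18461, 3212) (C = Mul(18461, Pow(-3212, -1)) = Mul(18461, Rational(-1, 3212)) = Rational(-18461, 3212) ≈ -5.7475)
Mul(Add(40045, 23546), Pow(Add(-39810, C), -1)) = Mul(Add(40045, 23546), Pow(Add(-39810, Rational(-18461, 3212)), -1)) = Mul(63591, Pow(Rational(-127888181, 3212), -1)) = Mul(63591, Rational(-3212, 127888181)) = Rational(-204254292, 127888181)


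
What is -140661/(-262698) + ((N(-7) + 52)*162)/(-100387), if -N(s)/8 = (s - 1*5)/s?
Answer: 29146151427/61533416294 ≈ 0.47366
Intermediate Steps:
N(s) = -8*(-5 + s)/s (N(s) = -8*(s - 1*5)/s = -8*(s - 5)/s = -8*(-5 + s)/s)
-140661/(-262698) + ((N(-7) + 52)*162)/(-100387) = -140661/(-262698) + (((-8 + 40/(-7)) + 52)*162)/(-100387) = -140661*(-1/262698) + (((-8 + 40*(-⅐)) + 52)*162)*(-1/100387) = 46887/87566 + (((-8 - 40/7) + 52)*162)*(-1/100387) = 46887/87566 + ((-96/7 + 52)*162)*(-1/100387) = 46887/87566 + ((268/7)*162)*(-1/100387) = 46887/87566 + (43416/7)*(-1/100387) = 46887/87566 - 43416/702709 = 29146151427/61533416294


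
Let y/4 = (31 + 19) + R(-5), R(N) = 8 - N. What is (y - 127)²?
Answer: 15625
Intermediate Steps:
y = 252 (y = 4*((31 + 19) + (8 - 1*(-5))) = 4*(50 + (8 + 5)) = 4*(50 + 13) = 4*63 = 252)
(y - 127)² = (252 - 127)² = 125² = 15625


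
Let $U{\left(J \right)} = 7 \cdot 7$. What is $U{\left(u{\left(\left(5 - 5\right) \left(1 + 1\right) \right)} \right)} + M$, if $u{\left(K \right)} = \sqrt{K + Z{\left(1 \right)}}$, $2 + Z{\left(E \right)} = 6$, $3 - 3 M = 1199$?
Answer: $- \frac{1049}{3} \approx -349.67$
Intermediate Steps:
$M = - \frac{1196}{3}$ ($M = 1 - \frac{1199}{3} = - \frac{1196}{3} \approx -398.67$)
$Z{\left(E \right)} = 4$ ($Z{\left(E \right)} = -2 + 6 = 4$)
$u{\left(K \right)} = \sqrt{4 + K}$ ($u{\left(K \right)} = \sqrt{K + 4} = \sqrt{4 + K}$)
$U{\left(J \right)} = 49$
$U{\left(u{\left(\left(5 - 5\right) \left(1 + 1\right) \right)} \right)} + M = 49 - \frac{1196}{3} = - \frac{1049}{3}$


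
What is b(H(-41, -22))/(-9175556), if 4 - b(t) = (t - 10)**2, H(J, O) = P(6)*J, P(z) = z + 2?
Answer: 28560/2293889 ≈ 0.012450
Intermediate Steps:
P(z) = 2 + z
H(J, O) = 8*J (H(J, O) = (2 + 6)*J = 8*J)
b(t) = 4 - (-10 + t)**2 (b(t) = 4 - (t - 10)**2 = 4 - (-10 + t)**2)
b(H(-41, -22))/(-9175556) = (4 - (-10 + 8*(-41))**2)/(-9175556) = (4 - (-10 - 328)**2)*(-1/9175556) = (4 - 1*(-338)**2)*(-1/9175556) = (4 - 1*114244)*(-1/9175556) = (4 - 114244)*(-1/9175556) = -114240*(-1/9175556) = 28560/2293889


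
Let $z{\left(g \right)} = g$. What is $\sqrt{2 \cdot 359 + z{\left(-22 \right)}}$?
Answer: $2 \sqrt{174} \approx 26.382$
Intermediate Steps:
$\sqrt{2 \cdot 359 + z{\left(-22 \right)}} = \sqrt{2 \cdot 359 - 22} = \sqrt{718 - 22} = \sqrt{696} = 2 \sqrt{174}$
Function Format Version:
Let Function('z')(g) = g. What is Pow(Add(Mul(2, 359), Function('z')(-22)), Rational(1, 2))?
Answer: Mul(2, Pow(174, Rational(1, 2))) ≈ 26.382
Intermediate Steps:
Pow(Add(Mul(2, 359), Function('z')(-22)), Rational(1, 2)) = Pow(Add(Mul(2, 359), -22), Rational(1, 2)) = Pow(Add(718, -22), Rational(1, 2)) = Pow(696, Rational(1, 2)) = Mul(2, Pow(174, Rational(1, 2)))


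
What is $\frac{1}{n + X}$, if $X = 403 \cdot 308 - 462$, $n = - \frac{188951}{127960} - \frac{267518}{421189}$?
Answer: $\frac{7699334920}{952098895493323} \approx 8.0867 \cdot 10^{-6}$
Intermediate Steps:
$n = - \frac{16259383717}{7699334920}$ ($n = \left(-188951\right) \frac{1}{127960} - \frac{267518}{421189} = - \frac{26993}{18280} - \frac{267518}{421189} = - \frac{16259383717}{7699334920} \approx -2.1118$)
$X = 123662$ ($X = 124124 - 462 = 123662$)
$\frac{1}{n + X} = \frac{1}{- \frac{16259383717}{7699334920} + 123662} = \frac{1}{\frac{952098895493323}{7699334920}} = \frac{7699334920}{952098895493323}$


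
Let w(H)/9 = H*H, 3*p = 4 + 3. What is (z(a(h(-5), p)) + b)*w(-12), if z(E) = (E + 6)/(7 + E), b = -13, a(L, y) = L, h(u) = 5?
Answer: -15660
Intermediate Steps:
p = 7/3 (p = (4 + 3)/3 = (⅓)*7 = 7/3 ≈ 2.3333)
w(H) = 9*H² (w(H) = 9*(H*H) = 9*H²)
z(E) = (6 + E)/(7 + E)
(z(a(h(-5), p)) + b)*w(-12) = ((6 + 5)/(7 + 5) - 13)*(9*(-12)²) = (11/12 - 13)*(9*144) = ((1/12)*11 - 13)*1296 = (11/12 - 13)*1296 = -145/12*1296 = -15660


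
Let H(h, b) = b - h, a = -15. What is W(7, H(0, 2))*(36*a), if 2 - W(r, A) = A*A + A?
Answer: 2160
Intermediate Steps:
W(r, A) = 2 - A - A² (W(r, A) = 2 - (A*A + A) = 2 - (A² + A) = 2 - (A + A²) = 2 + (-A - A²) = 2 - A - A²)
W(7, H(0, 2))*(36*a) = (2 - (2 - 1*0) - (2 - 1*0)²)*(36*(-15)) = (2 - (2 + 0) - (2 + 0)²)*(-540) = (2 - 1*2 - 1*2²)*(-540) = (2 - 2 - 1*4)*(-540) = (2 - 2 - 4)*(-540) = -4*(-540) = 2160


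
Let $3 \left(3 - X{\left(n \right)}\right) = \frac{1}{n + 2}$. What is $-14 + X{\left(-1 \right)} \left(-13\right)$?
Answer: $- \frac{146}{3} \approx -48.667$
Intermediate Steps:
$X{\left(n \right)} = 3 - \frac{1}{3 \left(2 + n\right)}$ ($X{\left(n \right)} = 3 - \frac{1}{3 \left(n + 2\right)} = 3 - \frac{1}{3 \left(2 + n\right)}$)
$-14 + X{\left(-1 \right)} \left(-13\right) = -14 + \frac{17 + 9 \left(-1\right)}{3 \left(2 - 1\right)} \left(-13\right) = -14 + \frac{17 - 9}{3 \cdot 1} \left(-13\right) = -14 + \frac{1}{3} \cdot 1 \cdot 8 \left(-13\right) = -14 + \frac{8}{3} \left(-13\right) = -14 - \frac{104}{3} = - \frac{146}{3}$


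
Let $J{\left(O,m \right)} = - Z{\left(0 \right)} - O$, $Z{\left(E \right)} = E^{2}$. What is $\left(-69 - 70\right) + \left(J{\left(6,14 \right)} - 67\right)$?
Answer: $-212$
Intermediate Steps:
$J{\left(O,m \right)} = - O$ ($J{\left(O,m \right)} = - 0^{2} - O = \left(-1\right) 0 - O = 0 - O = - O$)
$\left(-69 - 70\right) + \left(J{\left(6,14 \right)} - 67\right) = \left(-69 - 70\right) - 73 = -139 - 73 = -212$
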